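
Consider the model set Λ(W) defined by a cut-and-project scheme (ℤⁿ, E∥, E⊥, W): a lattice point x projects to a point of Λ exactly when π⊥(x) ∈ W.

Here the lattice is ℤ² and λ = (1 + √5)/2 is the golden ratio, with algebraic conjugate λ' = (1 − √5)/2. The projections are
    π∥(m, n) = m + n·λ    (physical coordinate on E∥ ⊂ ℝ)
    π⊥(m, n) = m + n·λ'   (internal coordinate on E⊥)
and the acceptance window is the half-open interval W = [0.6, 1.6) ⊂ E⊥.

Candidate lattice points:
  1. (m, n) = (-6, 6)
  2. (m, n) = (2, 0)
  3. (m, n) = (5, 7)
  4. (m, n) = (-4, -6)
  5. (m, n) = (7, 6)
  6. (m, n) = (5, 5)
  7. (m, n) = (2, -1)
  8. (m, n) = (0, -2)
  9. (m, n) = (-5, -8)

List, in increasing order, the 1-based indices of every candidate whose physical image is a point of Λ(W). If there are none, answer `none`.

3, 8

Compute λ' = (1−√5)/2 = -0.6180, so π⊥(m,n) = m -0.6180·n.
[1] lift (-6,6): star map gives -9.7082; window check 0.6 ≤ -9.7082 < 1.6 is false → out
[2] lift (2,0): star map gives 2.0000; window check 0.6 ≤ 2.0000 < 1.6 is false → out
[3] lift (5,7): star map gives 0.6738; window check 0.6 ≤ 0.6738 < 1.6 is true → IN Λ
[4] lift (-4,-6): star map gives -0.2918; window check 0.6 ≤ -0.2918 < 1.6 is false → out
[5] lift (7,6): star map gives 3.2918; window check 0.6 ≤ 3.2918 < 1.6 is false → out
[6] lift (5,5): star map gives 1.9098; window check 0.6 ≤ 1.9098 < 1.6 is false → out
[7] lift (2,-1): star map gives 2.6180; window check 0.6 ≤ 2.6180 < 1.6 is false → out
[8] lift (0,-2): star map gives 1.2361; window check 0.6 ≤ 1.2361 < 1.6 is true → IN Λ
[9] lift (-5,-8): star map gives -0.0557; window check 0.6 ≤ -0.0557 < 1.6 is false → out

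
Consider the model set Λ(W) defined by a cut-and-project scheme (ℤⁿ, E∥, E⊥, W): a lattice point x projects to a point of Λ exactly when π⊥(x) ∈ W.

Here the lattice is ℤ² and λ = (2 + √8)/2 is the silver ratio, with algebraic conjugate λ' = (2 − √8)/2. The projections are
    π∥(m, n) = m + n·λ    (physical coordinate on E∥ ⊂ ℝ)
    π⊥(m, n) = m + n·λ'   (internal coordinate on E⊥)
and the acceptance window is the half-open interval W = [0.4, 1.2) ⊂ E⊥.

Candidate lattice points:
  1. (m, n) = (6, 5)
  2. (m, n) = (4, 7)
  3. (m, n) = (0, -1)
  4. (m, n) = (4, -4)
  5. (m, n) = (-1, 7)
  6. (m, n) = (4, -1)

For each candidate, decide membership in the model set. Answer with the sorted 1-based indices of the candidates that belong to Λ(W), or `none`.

2, 3

λ' = (2−√8)/2 ≈ -0.414214.
candidate 1: (m,n)=(6,5) → π∥ = 6+5·λ ≈ 18.071068, π⊥ = 6+5·λ' ≈ 3.928932 ∉ [0.4, 1.2) ⇒ out
candidate 2: (m,n)=(4,7) → π∥ = 4+7·λ ≈ 20.899495, π⊥ = 4+7·λ' ≈ 1.100505 ∈ [0.4, 1.2) ⇒ IN Λ
candidate 3: (m,n)=(0,-1) → π∥ = 0-1·λ ≈ -2.414214, π⊥ = 0-1·λ' ≈ 0.414214 ∈ [0.4, 1.2) ⇒ IN Λ
candidate 4: (m,n)=(4,-4) → π∥ = 4-4·λ ≈ -5.656854, π⊥ = 4-4·λ' ≈ 5.656854 ∉ [0.4, 1.2) ⇒ out
candidate 5: (m,n)=(-1,7) → π∥ = -1+7·λ ≈ 15.899495, π⊥ = -1+7·λ' ≈ -3.899495 ∉ [0.4, 1.2) ⇒ out
candidate 6: (m,n)=(4,-1) → π∥ = 4-1·λ ≈ 1.585786, π⊥ = 4-1·λ' ≈ 4.414214 ∉ [0.4, 1.2) ⇒ out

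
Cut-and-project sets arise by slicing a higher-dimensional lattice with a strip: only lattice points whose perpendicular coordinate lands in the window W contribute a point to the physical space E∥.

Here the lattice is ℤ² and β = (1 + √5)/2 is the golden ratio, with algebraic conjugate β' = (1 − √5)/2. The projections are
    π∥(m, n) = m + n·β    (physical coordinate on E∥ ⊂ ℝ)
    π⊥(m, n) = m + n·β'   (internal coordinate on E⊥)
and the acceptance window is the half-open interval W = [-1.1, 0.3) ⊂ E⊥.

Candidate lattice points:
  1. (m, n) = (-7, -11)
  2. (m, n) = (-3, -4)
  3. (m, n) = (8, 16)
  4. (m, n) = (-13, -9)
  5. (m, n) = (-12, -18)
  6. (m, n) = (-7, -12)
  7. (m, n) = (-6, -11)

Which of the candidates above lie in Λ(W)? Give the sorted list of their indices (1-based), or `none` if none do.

Numerically β ≈ 1.6180 and β' = −1/β ≈ -0.6180.
[1] lift (-7,-11): star map gives -0.2016; window check -1.1 ≤ -0.2016 < 0.3 is true → IN Λ
[2] lift (-3,-4): star map gives -0.5279; window check -1.1 ≤ -0.5279 < 0.3 is true → IN Λ
[3] lift (8,16): star map gives -1.8885; window check -1.1 ≤ -1.8885 < 0.3 is false → out
[4] lift (-13,-9): star map gives -7.4377; window check -1.1 ≤ -7.4377 < 0.3 is false → out
[5] lift (-12,-18): star map gives -0.8754; window check -1.1 ≤ -0.8754 < 0.3 is true → IN Λ
[6] lift (-7,-12): star map gives 0.4164; window check -1.1 ≤ 0.4164 < 0.3 is false → out
[7] lift (-6,-11): star map gives 0.7984; window check -1.1 ≤ 0.7984 < 0.3 is false → out

1, 2, 5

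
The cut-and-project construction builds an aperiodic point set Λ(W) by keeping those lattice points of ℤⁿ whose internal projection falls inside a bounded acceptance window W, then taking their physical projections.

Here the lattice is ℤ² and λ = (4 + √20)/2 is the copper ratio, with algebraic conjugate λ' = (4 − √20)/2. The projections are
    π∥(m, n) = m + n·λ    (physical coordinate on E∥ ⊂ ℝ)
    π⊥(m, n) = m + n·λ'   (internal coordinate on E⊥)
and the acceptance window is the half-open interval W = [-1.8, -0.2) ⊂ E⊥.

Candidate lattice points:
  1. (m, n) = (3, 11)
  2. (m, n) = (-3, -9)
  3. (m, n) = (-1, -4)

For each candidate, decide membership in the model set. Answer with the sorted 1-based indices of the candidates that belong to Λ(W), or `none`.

Numerically λ ≈ 4.236068 and λ' = −1/λ ≈ -0.236068.
#1 (3,11): internal coord 3 + (11)·λ' = +0.403252; +0.403252 ∉ [-1.8, -0.2) → out
#2 (-3,-9): internal coord -3 + (-9)·λ' = -0.875388; -0.875388 ∈ [-1.8, -0.2) → IN Λ
#3 (-1,-4): internal coord -1 + (-4)·λ' = -0.055728; -0.055728 ∉ [-1.8, -0.2) → out

2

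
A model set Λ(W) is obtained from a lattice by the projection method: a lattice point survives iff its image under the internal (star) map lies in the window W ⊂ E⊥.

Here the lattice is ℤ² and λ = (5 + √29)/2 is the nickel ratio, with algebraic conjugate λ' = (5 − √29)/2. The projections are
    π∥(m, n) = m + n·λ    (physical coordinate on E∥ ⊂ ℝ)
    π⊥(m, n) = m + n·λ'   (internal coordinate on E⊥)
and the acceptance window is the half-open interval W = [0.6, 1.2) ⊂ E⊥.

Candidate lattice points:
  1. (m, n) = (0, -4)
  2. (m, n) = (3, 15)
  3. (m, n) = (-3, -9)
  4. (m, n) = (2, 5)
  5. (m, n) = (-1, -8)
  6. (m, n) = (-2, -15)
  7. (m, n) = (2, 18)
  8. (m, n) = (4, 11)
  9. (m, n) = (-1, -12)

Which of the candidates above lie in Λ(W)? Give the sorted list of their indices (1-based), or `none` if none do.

1, 4, 6

Compute λ' = (5−√29)/2 = -0.192582, so π⊥(m,n) = m -0.192582·n.
[1] lift (0,-4): star map gives 0.770330; window check 0.6 ≤ 0.770330 < 1.2 is true → IN Λ
[2] lift (3,15): star map gives 0.111264; window check 0.6 ≤ 0.111264 < 1.2 is false → out
[3] lift (-3,-9): star map gives -1.266758; window check 0.6 ≤ -1.266758 < 1.2 is false → out
[4] lift (2,5): star map gives 1.037088; window check 0.6 ≤ 1.037088 < 1.2 is true → IN Λ
[5] lift (-1,-8): star map gives 0.540659; window check 0.6 ≤ 0.540659 < 1.2 is false → out
[6] lift (-2,-15): star map gives 0.888736; window check 0.6 ≤ 0.888736 < 1.2 is true → IN Λ
[7] lift (2,18): star map gives -1.466483; window check 0.6 ≤ -1.466483 < 1.2 is false → out
[8] lift (4,11): star map gives 1.881594; window check 0.6 ≤ 1.881594 < 1.2 is false → out
[9] lift (-1,-12): star map gives 1.310989; window check 0.6 ≤ 1.310989 < 1.2 is false → out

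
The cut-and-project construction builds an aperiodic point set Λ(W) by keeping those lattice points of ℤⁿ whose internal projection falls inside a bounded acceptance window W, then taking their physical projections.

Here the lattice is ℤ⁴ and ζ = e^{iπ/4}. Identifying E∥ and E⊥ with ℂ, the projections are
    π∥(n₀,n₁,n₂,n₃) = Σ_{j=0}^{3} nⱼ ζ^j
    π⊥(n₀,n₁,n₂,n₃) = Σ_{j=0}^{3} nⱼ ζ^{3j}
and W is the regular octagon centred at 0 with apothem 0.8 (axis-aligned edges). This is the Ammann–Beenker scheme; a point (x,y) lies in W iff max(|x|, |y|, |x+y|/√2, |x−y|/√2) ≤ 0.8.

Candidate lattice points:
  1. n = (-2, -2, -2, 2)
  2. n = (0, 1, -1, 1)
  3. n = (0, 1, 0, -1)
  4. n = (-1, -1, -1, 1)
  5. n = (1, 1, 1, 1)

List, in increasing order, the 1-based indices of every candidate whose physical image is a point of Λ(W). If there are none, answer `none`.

none

With ζ = e^{iπ/4} the internal vectors are ζ^0,ζ^3,ζ^6,ζ^9.
candidate 1: n = (-2, -2, -2, 2) → π⊥ ≈ (+0.8284, +2.0000); max(|x|,|y|,|x±y|/√2) = 2.0000 > 0.8 ⇒ ∉ W
candidate 2: n = (0, 1, -1, 1) → π⊥ ≈ (+0.0000, +2.4142); max(|x|,|y|,|x±y|/√2) = 2.4142 > 0.8 ⇒ ∉ W
candidate 3: n = (0, 1, 0, -1) → π⊥ ≈ (-1.4142, +0.0000); max(|x|,|y|,|x±y|/√2) = 1.4142 > 0.8 ⇒ ∉ W
candidate 4: n = (-1, -1, -1, 1) → π⊥ ≈ (+0.4142, +1.0000); max(|x|,|y|,|x±y|/√2) = 1.0000 > 0.8 ⇒ ∉ W
candidate 5: n = (1, 1, 1, 1) → π⊥ ≈ (+1.0000, +0.4142); max(|x|,|y|,|x±y|/√2) = 1.0000 > 0.8 ⇒ ∉ W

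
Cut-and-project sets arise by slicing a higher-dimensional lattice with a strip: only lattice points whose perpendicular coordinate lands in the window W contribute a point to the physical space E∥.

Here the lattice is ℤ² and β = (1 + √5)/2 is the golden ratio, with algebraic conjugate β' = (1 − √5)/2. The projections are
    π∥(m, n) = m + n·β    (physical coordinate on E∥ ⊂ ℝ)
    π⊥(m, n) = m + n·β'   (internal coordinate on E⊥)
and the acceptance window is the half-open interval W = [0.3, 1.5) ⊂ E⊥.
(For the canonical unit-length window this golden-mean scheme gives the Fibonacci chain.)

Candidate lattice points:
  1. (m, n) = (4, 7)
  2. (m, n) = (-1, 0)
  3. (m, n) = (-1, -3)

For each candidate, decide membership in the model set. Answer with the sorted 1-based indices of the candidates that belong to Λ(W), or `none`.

3

Numerically β ≈ 1.618034 and β' = −1/β ≈ -0.618034.
[1] lift (4,7): star map gives -0.326238; window check 0.3 ≤ -0.326238 < 1.5 is false → out
[2] lift (-1,0): star map gives -1.000000; window check 0.3 ≤ -1.000000 < 1.5 is false → out
[3] lift (-1,-3): star map gives 0.854102; window check 0.3 ≤ 0.854102 < 1.5 is true → IN Λ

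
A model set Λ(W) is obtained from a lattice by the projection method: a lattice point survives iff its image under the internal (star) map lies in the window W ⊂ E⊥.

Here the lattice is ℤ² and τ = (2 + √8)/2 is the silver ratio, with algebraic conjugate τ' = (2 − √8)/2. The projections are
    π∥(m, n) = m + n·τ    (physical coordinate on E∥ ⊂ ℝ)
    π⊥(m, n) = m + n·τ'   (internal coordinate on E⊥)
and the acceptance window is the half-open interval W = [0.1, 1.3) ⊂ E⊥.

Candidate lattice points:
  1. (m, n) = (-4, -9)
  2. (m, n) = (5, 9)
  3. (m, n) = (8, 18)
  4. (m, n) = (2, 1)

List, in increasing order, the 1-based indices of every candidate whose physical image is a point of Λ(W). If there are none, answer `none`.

Compute τ' = (2−√8)/2 = -0.41421, so π⊥(m,n) = m -0.41421·n.
#1 (-4,-9): internal coord -4 + (-9)·τ' = -0.27208; -0.27208 ∉ [0.1, 1.3) → out
#2 (5,9): internal coord 5 + (9)·τ' = +1.27208; +1.27208 ∈ [0.1, 1.3) → IN Λ
#3 (8,18): internal coord 8 + (18)·τ' = +0.54416; +0.54416 ∈ [0.1, 1.3) → IN Λ
#4 (2,1): internal coord 2 + (1)·τ' = +1.58579; +1.58579 ∉ [0.1, 1.3) → out

2, 3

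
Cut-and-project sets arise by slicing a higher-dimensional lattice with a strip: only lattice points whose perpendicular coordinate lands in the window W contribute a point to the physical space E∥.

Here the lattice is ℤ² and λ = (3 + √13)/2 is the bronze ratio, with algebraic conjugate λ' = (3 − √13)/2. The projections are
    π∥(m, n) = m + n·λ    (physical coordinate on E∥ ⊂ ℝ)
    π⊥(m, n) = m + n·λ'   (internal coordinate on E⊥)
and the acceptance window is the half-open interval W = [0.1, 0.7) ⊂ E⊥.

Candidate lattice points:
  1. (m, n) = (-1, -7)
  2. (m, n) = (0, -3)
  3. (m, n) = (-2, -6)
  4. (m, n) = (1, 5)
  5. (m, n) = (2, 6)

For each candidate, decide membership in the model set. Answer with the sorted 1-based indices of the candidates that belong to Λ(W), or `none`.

λ' = (3−√13)/2 ≈ -0.30278.
#1 (-1,-7): internal coord -1 + (-7)·λ' = +1.11943; +1.11943 ∉ [0.1, 0.7) → out
#2 (0,-3): internal coord 0 + (-3)·λ' = +0.90833; +0.90833 ∉ [0.1, 0.7) → out
#3 (-2,-6): internal coord -2 + (-6)·λ' = -0.18335; -0.18335 ∉ [0.1, 0.7) → out
#4 (1,5): internal coord 1 + (5)·λ' = -0.51388; -0.51388 ∉ [0.1, 0.7) → out
#5 (2,6): internal coord 2 + (6)·λ' = +0.18335; +0.18335 ∈ [0.1, 0.7) → IN Λ

5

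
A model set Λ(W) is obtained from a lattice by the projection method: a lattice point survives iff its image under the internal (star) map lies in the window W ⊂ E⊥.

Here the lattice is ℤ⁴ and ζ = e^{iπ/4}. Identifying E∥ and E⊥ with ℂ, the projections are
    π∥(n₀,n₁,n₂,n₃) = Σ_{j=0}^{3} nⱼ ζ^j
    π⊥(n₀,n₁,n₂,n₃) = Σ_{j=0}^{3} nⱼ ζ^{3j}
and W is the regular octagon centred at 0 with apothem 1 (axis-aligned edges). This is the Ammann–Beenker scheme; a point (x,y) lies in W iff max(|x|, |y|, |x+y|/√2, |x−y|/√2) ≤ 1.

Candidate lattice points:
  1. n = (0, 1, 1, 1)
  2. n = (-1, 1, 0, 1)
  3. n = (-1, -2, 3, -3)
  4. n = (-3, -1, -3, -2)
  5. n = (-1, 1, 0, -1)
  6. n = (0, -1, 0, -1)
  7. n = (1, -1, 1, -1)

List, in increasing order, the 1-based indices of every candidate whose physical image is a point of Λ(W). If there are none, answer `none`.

π⊥(n) = n₀ + n₁ζ³ + n₂ζ⁶ + n₃ζ⁹ where ζ = e^{iπ/4}.
#1 (0, 1, 1, 1): internal (0.0000, 0.4142); octagon support 0.4142 vs apothem 1 → ∈ W
#2 (-1, 1, 0, 1): internal (-1.0000, 1.4142); octagon support 1.7071 vs apothem 1 → ∉ W
#3 (-1, -2, 3, -3): internal (-1.7071, -6.5355); octagon support 6.5355 vs apothem 1 → ∉ W
#4 (-3, -1, -3, -2): internal (-3.7071, 0.8787); octagon support 3.7071 vs apothem 1 → ∉ W
#5 (-1, 1, 0, -1): internal (-2.4142, 0.0000); octagon support 2.4142 vs apothem 1 → ∉ W
#6 (0, -1, 0, -1): internal (0.0000, -1.4142); octagon support 1.4142 vs apothem 1 → ∉ W
#7 (1, -1, 1, -1): internal (1.0000, -2.4142); octagon support 2.4142 vs apothem 1 → ∉ W

1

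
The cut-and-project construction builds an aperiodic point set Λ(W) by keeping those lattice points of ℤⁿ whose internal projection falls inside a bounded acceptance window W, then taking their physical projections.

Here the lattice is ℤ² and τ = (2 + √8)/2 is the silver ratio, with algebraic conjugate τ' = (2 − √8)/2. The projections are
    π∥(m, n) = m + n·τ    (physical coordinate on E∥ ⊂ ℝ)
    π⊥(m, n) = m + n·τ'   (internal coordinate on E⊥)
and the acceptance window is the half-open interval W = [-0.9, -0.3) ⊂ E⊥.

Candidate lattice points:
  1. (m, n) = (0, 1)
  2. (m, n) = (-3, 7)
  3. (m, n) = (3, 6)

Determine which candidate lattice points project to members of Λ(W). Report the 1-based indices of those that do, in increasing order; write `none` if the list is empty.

τ' = (2−√8)/2 ≈ -0.4142.
[1] lift (0,1): star map gives -0.4142; window check -0.9 ≤ -0.4142 < -0.3 is true → IN Λ
[2] lift (-3,7): star map gives -5.8995; window check -0.9 ≤ -5.8995 < -0.3 is false → out
[3] lift (3,6): star map gives 0.5147; window check -0.9 ≤ 0.5147 < -0.3 is false → out

1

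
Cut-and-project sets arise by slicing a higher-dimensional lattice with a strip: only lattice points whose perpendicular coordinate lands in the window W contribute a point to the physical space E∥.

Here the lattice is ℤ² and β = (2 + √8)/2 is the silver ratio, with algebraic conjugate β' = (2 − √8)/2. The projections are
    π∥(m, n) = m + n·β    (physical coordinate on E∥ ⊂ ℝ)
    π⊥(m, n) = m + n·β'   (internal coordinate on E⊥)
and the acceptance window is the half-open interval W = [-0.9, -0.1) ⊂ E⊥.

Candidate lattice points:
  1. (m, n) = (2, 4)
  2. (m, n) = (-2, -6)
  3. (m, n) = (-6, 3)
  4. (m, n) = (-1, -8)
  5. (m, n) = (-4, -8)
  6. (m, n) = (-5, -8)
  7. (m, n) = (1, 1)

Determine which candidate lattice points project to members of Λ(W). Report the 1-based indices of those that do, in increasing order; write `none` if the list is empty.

β' = (2−√8)/2 ≈ -0.41421.
[1] lift (2,4): star map gives 0.34315; window check -0.9 ≤ 0.34315 < -0.1 is false → out
[2] lift (-2,-6): star map gives 0.48528; window check -0.9 ≤ 0.48528 < -0.1 is false → out
[3] lift (-6,3): star map gives -7.24264; window check -0.9 ≤ -7.24264 < -0.1 is false → out
[4] lift (-1,-8): star map gives 2.31371; window check -0.9 ≤ 2.31371 < -0.1 is false → out
[5] lift (-4,-8): star map gives -0.68629; window check -0.9 ≤ -0.68629 < -0.1 is true → IN Λ
[6] lift (-5,-8): star map gives -1.68629; window check -0.9 ≤ -1.68629 < -0.1 is false → out
[7] lift (1,1): star map gives 0.58579; window check -0.9 ≤ 0.58579 < -0.1 is false → out

5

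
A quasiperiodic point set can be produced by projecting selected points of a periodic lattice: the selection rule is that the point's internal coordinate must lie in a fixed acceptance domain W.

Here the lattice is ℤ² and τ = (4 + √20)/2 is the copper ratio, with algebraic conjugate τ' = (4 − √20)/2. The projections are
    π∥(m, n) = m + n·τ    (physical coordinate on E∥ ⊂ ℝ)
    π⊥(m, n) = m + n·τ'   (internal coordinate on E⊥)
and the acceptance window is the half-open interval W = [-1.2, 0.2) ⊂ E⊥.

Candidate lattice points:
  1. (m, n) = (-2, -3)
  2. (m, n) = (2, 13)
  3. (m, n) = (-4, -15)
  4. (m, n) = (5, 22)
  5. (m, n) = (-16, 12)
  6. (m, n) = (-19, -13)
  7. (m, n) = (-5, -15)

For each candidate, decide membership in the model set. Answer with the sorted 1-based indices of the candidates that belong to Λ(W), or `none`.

Compute τ' = (4−√20)/2 = -0.2361, so π⊥(m,n) = m -0.2361·n.
candidate 1: (m,n)=(-2,-3) → π∥ = -2-3·τ ≈ -14.7082, π⊥ = -2-3·τ' ≈ -1.2918 ∉ [-1.2, 0.2) ⇒ out
candidate 2: (m,n)=(2,13) → π∥ = 2+13·τ ≈ 57.0689, π⊥ = 2+13·τ' ≈ -1.0689 ∈ [-1.2, 0.2) ⇒ IN Λ
candidate 3: (m,n)=(-4,-15) → π∥ = -4-15·τ ≈ -67.5410, π⊥ = -4-15·τ' ≈ -0.4590 ∈ [-1.2, 0.2) ⇒ IN Λ
candidate 4: (m,n)=(5,22) → π∥ = 5+22·τ ≈ 98.1935, π⊥ = 5+22·τ' ≈ -0.1935 ∈ [-1.2, 0.2) ⇒ IN Λ
candidate 5: (m,n)=(-16,12) → π∥ = -16+12·τ ≈ 34.8328, π⊥ = -16+12·τ' ≈ -18.8328 ∉ [-1.2, 0.2) ⇒ out
candidate 6: (m,n)=(-19,-13) → π∥ = -19-13·τ ≈ -74.0689, π⊥ = -19-13·τ' ≈ -15.9311 ∉ [-1.2, 0.2) ⇒ out
candidate 7: (m,n)=(-5,-15) → π∥ = -5-15·τ ≈ -68.5410, π⊥ = -5-15·τ' ≈ -1.4590 ∉ [-1.2, 0.2) ⇒ out

2, 3, 4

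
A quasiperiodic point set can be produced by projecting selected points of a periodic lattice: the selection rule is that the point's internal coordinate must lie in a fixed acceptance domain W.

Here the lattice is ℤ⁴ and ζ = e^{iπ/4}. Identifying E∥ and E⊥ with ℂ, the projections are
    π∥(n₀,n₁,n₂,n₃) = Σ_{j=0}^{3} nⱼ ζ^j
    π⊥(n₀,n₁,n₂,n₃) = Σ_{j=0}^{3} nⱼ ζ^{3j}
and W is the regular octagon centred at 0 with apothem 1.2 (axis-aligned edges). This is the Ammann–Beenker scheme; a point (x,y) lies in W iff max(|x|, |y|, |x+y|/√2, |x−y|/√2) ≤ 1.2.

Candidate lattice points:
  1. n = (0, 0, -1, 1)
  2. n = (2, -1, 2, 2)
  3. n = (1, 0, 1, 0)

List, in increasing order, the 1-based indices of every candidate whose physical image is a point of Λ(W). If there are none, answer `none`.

none

With ζ = e^{iπ/4} the internal vectors are ζ^0,ζ^3,ζ^6,ζ^9.
candidate 1: n = (0, 0, -1, 1) → π⊥ ≈ (+0.70711, +1.70711); max(|x|,|y|,|x±y|/√2) = 1.70711 > 1.2 ⇒ ∉ W
candidate 2: n = (2, -1, 2, 2) → π⊥ ≈ (+4.12132, -1.29289); max(|x|,|y|,|x±y|/√2) = 4.12132 > 1.2 ⇒ ∉ W
candidate 3: n = (1, 0, 1, 0) → π⊥ ≈ (+1.00000, -1.00000); max(|x|,|y|,|x±y|/√2) = 1.41421 > 1.2 ⇒ ∉ W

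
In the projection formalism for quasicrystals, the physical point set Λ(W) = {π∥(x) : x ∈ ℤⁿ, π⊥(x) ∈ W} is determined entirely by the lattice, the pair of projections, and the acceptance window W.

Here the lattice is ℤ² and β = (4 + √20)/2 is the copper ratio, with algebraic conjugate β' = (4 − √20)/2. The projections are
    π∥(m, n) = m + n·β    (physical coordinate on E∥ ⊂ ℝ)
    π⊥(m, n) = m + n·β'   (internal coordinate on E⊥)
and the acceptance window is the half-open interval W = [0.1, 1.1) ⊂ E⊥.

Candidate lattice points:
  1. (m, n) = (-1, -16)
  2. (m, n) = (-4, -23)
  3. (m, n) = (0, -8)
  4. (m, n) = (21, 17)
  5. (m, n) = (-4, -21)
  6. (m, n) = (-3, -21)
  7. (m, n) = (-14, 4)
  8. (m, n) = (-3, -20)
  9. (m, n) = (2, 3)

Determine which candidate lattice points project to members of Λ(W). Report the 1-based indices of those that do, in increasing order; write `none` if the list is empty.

5

β' = (4−√20)/2 ≈ -0.2361.
[1] lift (-1,-16): star map gives 2.7771; window check 0.1 ≤ 2.7771 < 1.1 is false → out
[2] lift (-4,-23): star map gives 1.4296; window check 0.1 ≤ 1.4296 < 1.1 is false → out
[3] lift (0,-8): star map gives 1.8885; window check 0.1 ≤ 1.8885 < 1.1 is false → out
[4] lift (21,17): star map gives 16.9868; window check 0.1 ≤ 16.9868 < 1.1 is false → out
[5] lift (-4,-21): star map gives 0.9574; window check 0.1 ≤ 0.9574 < 1.1 is true → IN Λ
[6] lift (-3,-21): star map gives 1.9574; window check 0.1 ≤ 1.9574 < 1.1 is false → out
[7] lift (-14,4): star map gives -14.9443; window check 0.1 ≤ -14.9443 < 1.1 is false → out
[8] lift (-3,-20): star map gives 1.7214; window check 0.1 ≤ 1.7214 < 1.1 is false → out
[9] lift (2,3): star map gives 1.2918; window check 0.1 ≤ 1.2918 < 1.1 is false → out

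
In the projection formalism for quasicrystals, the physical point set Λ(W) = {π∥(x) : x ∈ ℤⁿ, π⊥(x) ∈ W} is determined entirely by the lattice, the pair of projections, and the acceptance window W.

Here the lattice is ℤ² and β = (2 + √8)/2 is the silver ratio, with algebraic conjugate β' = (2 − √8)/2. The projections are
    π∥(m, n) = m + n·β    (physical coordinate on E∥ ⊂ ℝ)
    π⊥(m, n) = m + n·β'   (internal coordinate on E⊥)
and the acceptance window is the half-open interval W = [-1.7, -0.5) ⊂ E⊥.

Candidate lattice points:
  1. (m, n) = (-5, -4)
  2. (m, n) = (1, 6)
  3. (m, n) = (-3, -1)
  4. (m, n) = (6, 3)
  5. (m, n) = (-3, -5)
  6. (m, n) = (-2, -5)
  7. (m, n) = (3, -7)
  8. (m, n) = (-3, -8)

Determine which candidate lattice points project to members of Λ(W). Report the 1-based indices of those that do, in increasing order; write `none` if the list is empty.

2, 5

Compute β' = (2−√8)/2 = -0.41421, so π⊥(m,n) = m -0.41421·n.
candidate 1: (m,n)=(-5,-4) → π∥ = -5-4·β ≈ -14.65685, π⊥ = -5-4·β' ≈ -3.34315 ∉ [-1.7, -0.5) ⇒ out
candidate 2: (m,n)=(1,6) → π∥ = 1+6·β ≈ 15.48528, π⊥ = 1+6·β' ≈ -1.48528 ∈ [-1.7, -0.5) ⇒ IN Λ
candidate 3: (m,n)=(-3,-1) → π∥ = -3-1·β ≈ -5.41421, π⊥ = -3-1·β' ≈ -2.58579 ∉ [-1.7, -0.5) ⇒ out
candidate 4: (m,n)=(6,3) → π∥ = 6+3·β ≈ 13.24264, π⊥ = 6+3·β' ≈ 4.75736 ∉ [-1.7, -0.5) ⇒ out
candidate 5: (m,n)=(-3,-5) → π∥ = -3-5·β ≈ -15.07107, π⊥ = -3-5·β' ≈ -0.92893 ∈ [-1.7, -0.5) ⇒ IN Λ
candidate 6: (m,n)=(-2,-5) → π∥ = -2-5·β ≈ -14.07107, π⊥ = -2-5·β' ≈ 0.07107 ∉ [-1.7, -0.5) ⇒ out
candidate 7: (m,n)=(3,-7) → π∥ = 3-7·β ≈ -13.89949, π⊥ = 3-7·β' ≈ 5.89949 ∉ [-1.7, -0.5) ⇒ out
candidate 8: (m,n)=(-3,-8) → π∥ = -3-8·β ≈ -22.31371, π⊥ = -3-8·β' ≈ 0.31371 ∉ [-1.7, -0.5) ⇒ out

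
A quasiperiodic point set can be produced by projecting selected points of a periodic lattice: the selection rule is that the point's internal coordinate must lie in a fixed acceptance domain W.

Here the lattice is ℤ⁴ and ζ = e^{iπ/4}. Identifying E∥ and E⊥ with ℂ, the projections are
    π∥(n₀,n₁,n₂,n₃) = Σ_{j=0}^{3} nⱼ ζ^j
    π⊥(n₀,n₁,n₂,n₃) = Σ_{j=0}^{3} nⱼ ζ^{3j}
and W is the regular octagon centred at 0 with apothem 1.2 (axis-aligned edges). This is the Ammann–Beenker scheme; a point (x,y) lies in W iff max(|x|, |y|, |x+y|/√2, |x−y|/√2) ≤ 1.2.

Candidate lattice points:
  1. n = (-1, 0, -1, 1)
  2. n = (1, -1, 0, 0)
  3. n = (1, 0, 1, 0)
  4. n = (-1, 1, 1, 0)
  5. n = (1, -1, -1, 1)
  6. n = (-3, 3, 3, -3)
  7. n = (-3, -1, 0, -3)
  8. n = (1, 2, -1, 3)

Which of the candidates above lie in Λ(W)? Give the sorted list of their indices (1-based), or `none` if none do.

none

With ζ = e^{iπ/4} the internal vectors are ζ^0,ζ^3,ζ^6,ζ^9.
#1 (-1, 0, -1, 1): internal (-0.2929, 1.7071); octagon support 1.7071 vs apothem 1.2 → ∉ W
#2 (1, -1, 0, 0): internal (1.7071, -0.7071); octagon support 1.7071 vs apothem 1.2 → ∉ W
#3 (1, 0, 1, 0): internal (1.0000, -1.0000); octagon support 1.4142 vs apothem 1.2 → ∉ W
#4 (-1, 1, 1, 0): internal (-1.7071, -0.2929); octagon support 1.7071 vs apothem 1.2 → ∉ W
#5 (1, -1, -1, 1): internal (2.4142, 1.0000); octagon support 2.4142 vs apothem 1.2 → ∉ W
#6 (-3, 3, 3, -3): internal (-7.2426, -3.0000); octagon support 7.2426 vs apothem 1.2 → ∉ W
#7 (-3, -1, 0, -3): internal (-4.4142, -2.8284); octagon support 5.1213 vs apothem 1.2 → ∉ W
#8 (1, 2, -1, 3): internal (1.7071, 4.5355); octagon support 4.5355 vs apothem 1.2 → ∉ W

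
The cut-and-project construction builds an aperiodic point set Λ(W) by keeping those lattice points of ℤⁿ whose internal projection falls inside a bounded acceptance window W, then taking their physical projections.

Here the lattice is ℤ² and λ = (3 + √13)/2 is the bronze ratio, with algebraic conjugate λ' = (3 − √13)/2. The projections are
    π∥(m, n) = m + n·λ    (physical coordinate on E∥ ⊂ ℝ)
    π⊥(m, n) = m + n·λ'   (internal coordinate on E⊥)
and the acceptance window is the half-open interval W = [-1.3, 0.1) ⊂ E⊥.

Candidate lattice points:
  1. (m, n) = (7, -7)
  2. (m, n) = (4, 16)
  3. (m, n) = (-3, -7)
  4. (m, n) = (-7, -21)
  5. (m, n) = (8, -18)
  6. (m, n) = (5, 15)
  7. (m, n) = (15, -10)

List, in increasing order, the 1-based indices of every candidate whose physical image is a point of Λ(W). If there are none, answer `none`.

λ' = (3−√13)/2 ≈ -0.302776.
#1 (7,-7): internal coord 7 + (-7)·λ' = +9.119429; +9.119429 ∉ [-1.3, 0.1) → out
#2 (4,16): internal coord 4 + (16)·λ' = -0.844410; -0.844410 ∈ [-1.3, 0.1) → IN Λ
#3 (-3,-7): internal coord -3 + (-7)·λ' = -0.880571; -0.880571 ∈ [-1.3, 0.1) → IN Λ
#4 (-7,-21): internal coord -7 + (-21)·λ' = -0.641712; -0.641712 ∈ [-1.3, 0.1) → IN Λ
#5 (8,-18): internal coord 8 + (-18)·λ' = +13.449961; +13.449961 ∉ [-1.3, 0.1) → out
#6 (5,15): internal coord 5 + (15)·λ' = +0.458365; +0.458365 ∉ [-1.3, 0.1) → out
#7 (15,-10): internal coord 15 + (-10)·λ' = +18.027756; +18.027756 ∉ [-1.3, 0.1) → out

2, 3, 4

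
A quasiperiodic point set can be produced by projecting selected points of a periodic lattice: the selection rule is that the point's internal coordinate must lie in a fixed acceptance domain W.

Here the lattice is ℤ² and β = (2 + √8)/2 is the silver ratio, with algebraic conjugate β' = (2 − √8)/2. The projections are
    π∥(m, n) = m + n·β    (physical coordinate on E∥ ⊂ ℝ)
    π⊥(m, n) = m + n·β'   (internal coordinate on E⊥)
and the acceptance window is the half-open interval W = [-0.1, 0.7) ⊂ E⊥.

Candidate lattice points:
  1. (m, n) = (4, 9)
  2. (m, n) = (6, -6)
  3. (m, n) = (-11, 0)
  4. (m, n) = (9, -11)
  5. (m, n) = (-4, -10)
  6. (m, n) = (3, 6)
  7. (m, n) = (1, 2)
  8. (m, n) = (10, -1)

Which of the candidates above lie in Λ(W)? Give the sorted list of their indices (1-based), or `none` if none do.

1, 5, 6, 7

Numerically β ≈ 2.41421 and β' = −1/β ≈ -0.41421.
[1] lift (4,9): star map gives 0.27208; window check -0.1 ≤ 0.27208 < 0.7 is true → IN Λ
[2] lift (6,-6): star map gives 8.48528; window check -0.1 ≤ 8.48528 < 0.7 is false → out
[3] lift (-11,0): star map gives -11.00000; window check -0.1 ≤ -11.00000 < 0.7 is false → out
[4] lift (9,-11): star map gives 13.55635; window check -0.1 ≤ 13.55635 < 0.7 is false → out
[5] lift (-4,-10): star map gives 0.14214; window check -0.1 ≤ 0.14214 < 0.7 is true → IN Λ
[6] lift (3,6): star map gives 0.51472; window check -0.1 ≤ 0.51472 < 0.7 is true → IN Λ
[7] lift (1,2): star map gives 0.17157; window check -0.1 ≤ 0.17157 < 0.7 is true → IN Λ
[8] lift (10,-1): star map gives 10.41421; window check -0.1 ≤ 10.41421 < 0.7 is false → out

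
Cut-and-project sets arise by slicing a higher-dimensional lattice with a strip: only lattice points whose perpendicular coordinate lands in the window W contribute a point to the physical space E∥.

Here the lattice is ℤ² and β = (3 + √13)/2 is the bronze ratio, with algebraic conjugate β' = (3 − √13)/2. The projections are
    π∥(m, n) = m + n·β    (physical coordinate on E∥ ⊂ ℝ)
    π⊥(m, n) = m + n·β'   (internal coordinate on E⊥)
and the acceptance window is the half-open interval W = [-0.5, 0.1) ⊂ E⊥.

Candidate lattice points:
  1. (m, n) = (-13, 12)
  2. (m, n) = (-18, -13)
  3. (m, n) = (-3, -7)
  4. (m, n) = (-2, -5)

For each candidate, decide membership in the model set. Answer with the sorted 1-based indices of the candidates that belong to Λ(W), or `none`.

Compute β' = (3−√13)/2 = -0.302776, so π⊥(m,n) = m -0.302776·n.
#1 (-13,12): internal coord -13 + (12)·β' = -16.633308; -16.633308 ∉ [-0.5, 0.1) → out
#2 (-18,-13): internal coord -18 + (-13)·β' = -14.063917; -14.063917 ∉ [-0.5, 0.1) → out
#3 (-3,-7): internal coord -3 + (-7)·β' = -0.880571; -0.880571 ∉ [-0.5, 0.1) → out
#4 (-2,-5): internal coord -2 + (-5)·β' = -0.486122; -0.486122 ∈ [-0.5, 0.1) → IN Λ

4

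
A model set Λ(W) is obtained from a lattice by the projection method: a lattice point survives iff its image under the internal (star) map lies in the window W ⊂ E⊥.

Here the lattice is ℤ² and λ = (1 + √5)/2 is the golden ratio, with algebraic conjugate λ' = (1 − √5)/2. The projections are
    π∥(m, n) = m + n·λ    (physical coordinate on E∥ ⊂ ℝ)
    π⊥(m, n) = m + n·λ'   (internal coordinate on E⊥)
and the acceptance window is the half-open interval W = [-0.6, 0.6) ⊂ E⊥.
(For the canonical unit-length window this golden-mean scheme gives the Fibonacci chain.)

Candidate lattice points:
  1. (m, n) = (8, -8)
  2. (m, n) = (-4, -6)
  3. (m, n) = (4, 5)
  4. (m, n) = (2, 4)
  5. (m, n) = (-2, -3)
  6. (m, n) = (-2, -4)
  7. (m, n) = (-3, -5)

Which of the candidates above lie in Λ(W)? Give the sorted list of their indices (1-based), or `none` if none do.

Numerically λ ≈ 1.618034 and λ' = −1/λ ≈ -0.618034.
candidate 1: (m,n)=(8,-8) → π∥ = 8-8·λ ≈ -4.944272, π⊥ = 8-8·λ' ≈ 12.944272 ∉ [-0.6, 0.6) ⇒ out
candidate 2: (m,n)=(-4,-6) → π∥ = -4-6·λ ≈ -13.708204, π⊥ = -4-6·λ' ≈ -0.291796 ∈ [-0.6, 0.6) ⇒ IN Λ
candidate 3: (m,n)=(4,5) → π∥ = 4+5·λ ≈ 12.090170, π⊥ = 4+5·λ' ≈ 0.909830 ∉ [-0.6, 0.6) ⇒ out
candidate 4: (m,n)=(2,4) → π∥ = 2+4·λ ≈ 8.472136, π⊥ = 2+4·λ' ≈ -0.472136 ∈ [-0.6, 0.6) ⇒ IN Λ
candidate 5: (m,n)=(-2,-3) → π∥ = -2-3·λ ≈ -6.854102, π⊥ = -2-3·λ' ≈ -0.145898 ∈ [-0.6, 0.6) ⇒ IN Λ
candidate 6: (m,n)=(-2,-4) → π∥ = -2-4·λ ≈ -8.472136, π⊥ = -2-4·λ' ≈ 0.472136 ∈ [-0.6, 0.6) ⇒ IN Λ
candidate 7: (m,n)=(-3,-5) → π∥ = -3-5·λ ≈ -11.090170, π⊥ = -3-5·λ' ≈ 0.090170 ∈ [-0.6, 0.6) ⇒ IN Λ

2, 4, 5, 6, 7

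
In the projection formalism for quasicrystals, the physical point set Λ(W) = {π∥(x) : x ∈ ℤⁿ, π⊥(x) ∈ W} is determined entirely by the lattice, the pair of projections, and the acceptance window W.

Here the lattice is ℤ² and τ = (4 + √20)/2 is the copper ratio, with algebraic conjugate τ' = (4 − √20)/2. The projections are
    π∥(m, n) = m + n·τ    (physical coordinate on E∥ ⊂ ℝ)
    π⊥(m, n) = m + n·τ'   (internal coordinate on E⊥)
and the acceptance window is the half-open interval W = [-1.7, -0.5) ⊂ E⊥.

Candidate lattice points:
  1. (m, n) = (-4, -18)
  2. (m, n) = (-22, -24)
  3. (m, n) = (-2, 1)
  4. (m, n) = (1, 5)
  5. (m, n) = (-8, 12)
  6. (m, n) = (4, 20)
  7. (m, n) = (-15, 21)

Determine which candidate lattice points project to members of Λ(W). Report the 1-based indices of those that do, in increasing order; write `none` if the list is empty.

6

τ' = (4−√20)/2 ≈ -0.236068.
#1 (-4,-18): internal coord -4 + (-18)·τ' = +0.249224; +0.249224 ∉ [-1.7, -0.5) → out
#2 (-22,-24): internal coord -22 + (-24)·τ' = -16.334369; -16.334369 ∉ [-1.7, -0.5) → out
#3 (-2,1): internal coord -2 + (1)·τ' = -2.236068; -2.236068 ∉ [-1.7, -0.5) → out
#4 (1,5): internal coord 1 + (5)·τ' = -0.180340; -0.180340 ∉ [-1.7, -0.5) → out
#5 (-8,12): internal coord -8 + (12)·τ' = -10.832816; -10.832816 ∉ [-1.7, -0.5) → out
#6 (4,20): internal coord 4 + (20)·τ' = -0.721360; -0.721360 ∈ [-1.7, -0.5) → IN Λ
#7 (-15,21): internal coord -15 + (21)·τ' = -19.957428; -19.957428 ∉ [-1.7, -0.5) → out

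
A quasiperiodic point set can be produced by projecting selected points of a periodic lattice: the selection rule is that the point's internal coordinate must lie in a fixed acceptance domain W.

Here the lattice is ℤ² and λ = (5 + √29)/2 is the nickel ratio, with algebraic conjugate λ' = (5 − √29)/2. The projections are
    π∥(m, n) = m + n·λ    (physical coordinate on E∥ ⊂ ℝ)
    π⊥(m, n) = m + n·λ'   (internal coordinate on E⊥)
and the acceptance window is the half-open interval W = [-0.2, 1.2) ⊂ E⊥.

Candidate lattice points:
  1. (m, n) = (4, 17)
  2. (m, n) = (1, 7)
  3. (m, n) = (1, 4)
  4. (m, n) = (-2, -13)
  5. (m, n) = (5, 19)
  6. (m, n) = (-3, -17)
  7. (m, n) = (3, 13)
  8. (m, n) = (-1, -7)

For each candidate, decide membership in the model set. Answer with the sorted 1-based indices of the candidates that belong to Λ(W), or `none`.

Compute λ' = (5−√29)/2 = -0.192582, so π⊥(m,n) = m -0.192582·n.
[1] lift (4,17): star map gives 0.726099; window check -0.2 ≤ 0.726099 < 1.2 is true → IN Λ
[2] lift (1,7): star map gives -0.348077; window check -0.2 ≤ -0.348077 < 1.2 is false → out
[3] lift (1,4): star map gives 0.229670; window check -0.2 ≤ 0.229670 < 1.2 is true → IN Λ
[4] lift (-2,-13): star map gives 0.503571; window check -0.2 ≤ 0.503571 < 1.2 is true → IN Λ
[5] lift (5,19): star map gives 1.340934; window check -0.2 ≤ 1.340934 < 1.2 is false → out
[6] lift (-3,-17): star map gives 0.273901; window check -0.2 ≤ 0.273901 < 1.2 is true → IN Λ
[7] lift (3,13): star map gives 0.496429; window check -0.2 ≤ 0.496429 < 1.2 is true → IN Λ
[8] lift (-1,-7): star map gives 0.348077; window check -0.2 ≤ 0.348077 < 1.2 is true → IN Λ

1, 3, 4, 6, 7, 8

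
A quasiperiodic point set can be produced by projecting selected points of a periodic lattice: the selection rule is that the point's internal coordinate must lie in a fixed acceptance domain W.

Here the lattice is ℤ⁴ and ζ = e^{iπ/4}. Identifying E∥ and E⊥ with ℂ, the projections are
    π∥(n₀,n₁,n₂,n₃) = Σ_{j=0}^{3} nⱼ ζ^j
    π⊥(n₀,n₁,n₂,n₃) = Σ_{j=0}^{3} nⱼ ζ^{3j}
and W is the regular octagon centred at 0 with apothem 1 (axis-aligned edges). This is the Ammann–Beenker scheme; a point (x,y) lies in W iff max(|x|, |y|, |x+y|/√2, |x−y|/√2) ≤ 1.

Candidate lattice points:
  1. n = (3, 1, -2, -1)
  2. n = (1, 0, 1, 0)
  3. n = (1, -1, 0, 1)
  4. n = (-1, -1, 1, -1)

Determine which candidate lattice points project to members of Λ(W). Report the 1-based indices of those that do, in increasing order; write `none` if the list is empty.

Internal map: ζ^{3j} for j=0..3 gives (1,0), (−√2/2,√2/2), (0,−1), (√2/2,√2/2).
candidate 1: n = (3, 1, -2, -1) → π⊥ ≈ (+1.58579, +2.00000); max(|x|,|y|,|x±y|/√2) = 2.53553 > 1 ⇒ ∉ W
candidate 2: n = (1, 0, 1, 0) → π⊥ ≈ (+1.00000, -1.00000); max(|x|,|y|,|x±y|/√2) = 1.41421 > 1 ⇒ ∉ W
candidate 3: n = (1, -1, 0, 1) → π⊥ ≈ (+2.41421, +0.00000); max(|x|,|y|,|x±y|/√2) = 2.41421 > 1 ⇒ ∉ W
candidate 4: n = (-1, -1, 1, -1) → π⊥ ≈ (-1.00000, -2.41421); max(|x|,|y|,|x±y|/√2) = 2.41421 > 1 ⇒ ∉ W

none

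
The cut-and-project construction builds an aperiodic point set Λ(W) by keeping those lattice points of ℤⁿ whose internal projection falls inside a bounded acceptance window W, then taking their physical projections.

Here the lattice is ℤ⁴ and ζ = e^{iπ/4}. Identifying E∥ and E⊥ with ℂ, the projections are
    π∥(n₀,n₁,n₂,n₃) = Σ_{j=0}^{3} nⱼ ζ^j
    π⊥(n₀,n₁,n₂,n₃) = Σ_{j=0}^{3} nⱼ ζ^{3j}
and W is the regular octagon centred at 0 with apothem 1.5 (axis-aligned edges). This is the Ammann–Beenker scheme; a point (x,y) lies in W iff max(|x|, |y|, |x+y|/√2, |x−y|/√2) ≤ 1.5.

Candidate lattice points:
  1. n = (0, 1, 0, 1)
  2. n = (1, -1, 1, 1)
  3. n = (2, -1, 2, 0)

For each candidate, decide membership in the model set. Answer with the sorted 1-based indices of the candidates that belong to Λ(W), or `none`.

1

With ζ = e^{iπ/4} the internal vectors are ζ^0,ζ^3,ζ^6,ζ^9.
#1 (0, 1, 0, 1): internal (0.00000, 1.41421); octagon support 1.41421 vs apothem 1.5 → ∈ W
#2 (1, -1, 1, 1): internal (2.41421, -1.00000); octagon support 2.41421 vs apothem 1.5 → ∉ W
#3 (2, -1, 2, 0): internal (2.70711, -2.70711); octagon support 3.82843 vs apothem 1.5 → ∉ W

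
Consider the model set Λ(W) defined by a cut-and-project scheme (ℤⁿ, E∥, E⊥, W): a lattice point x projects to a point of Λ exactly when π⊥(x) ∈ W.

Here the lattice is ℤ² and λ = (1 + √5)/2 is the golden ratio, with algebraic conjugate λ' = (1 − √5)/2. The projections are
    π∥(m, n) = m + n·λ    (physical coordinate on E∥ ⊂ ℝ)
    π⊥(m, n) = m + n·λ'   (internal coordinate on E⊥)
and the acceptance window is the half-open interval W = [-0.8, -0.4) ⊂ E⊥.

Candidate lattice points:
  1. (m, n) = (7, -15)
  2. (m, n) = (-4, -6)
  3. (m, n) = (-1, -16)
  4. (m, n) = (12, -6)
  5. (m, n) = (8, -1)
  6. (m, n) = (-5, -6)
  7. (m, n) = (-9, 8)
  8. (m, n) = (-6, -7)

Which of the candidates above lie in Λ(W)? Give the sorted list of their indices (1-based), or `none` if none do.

λ' = (1−√5)/2 ≈ -0.6180.
candidate 1: (m,n)=(7,-15) → π∥ = 7-15·λ ≈ -17.2705, π⊥ = 7-15·λ' ≈ 16.2705 ∉ [-0.8, -0.4) ⇒ out
candidate 2: (m,n)=(-4,-6) → π∥ = -4-6·λ ≈ -13.7082, π⊥ = -4-6·λ' ≈ -0.2918 ∉ [-0.8, -0.4) ⇒ out
candidate 3: (m,n)=(-1,-16) → π∥ = -1-16·λ ≈ -26.8885, π⊥ = -1-16·λ' ≈ 8.8885 ∉ [-0.8, -0.4) ⇒ out
candidate 4: (m,n)=(12,-6) → π∥ = 12-6·λ ≈ 2.2918, π⊥ = 12-6·λ' ≈ 15.7082 ∉ [-0.8, -0.4) ⇒ out
candidate 5: (m,n)=(8,-1) → π∥ = 8-1·λ ≈ 6.3820, π⊥ = 8-1·λ' ≈ 8.6180 ∉ [-0.8, -0.4) ⇒ out
candidate 6: (m,n)=(-5,-6) → π∥ = -5-6·λ ≈ -14.7082, π⊥ = -5-6·λ' ≈ -1.2918 ∉ [-0.8, -0.4) ⇒ out
candidate 7: (m,n)=(-9,8) → π∥ = -9+8·λ ≈ 3.9443, π⊥ = -9+8·λ' ≈ -13.9443 ∉ [-0.8, -0.4) ⇒ out
candidate 8: (m,n)=(-6,-7) → π∥ = -6-7·λ ≈ -17.3262, π⊥ = -6-7·λ' ≈ -1.6738 ∉ [-0.8, -0.4) ⇒ out

none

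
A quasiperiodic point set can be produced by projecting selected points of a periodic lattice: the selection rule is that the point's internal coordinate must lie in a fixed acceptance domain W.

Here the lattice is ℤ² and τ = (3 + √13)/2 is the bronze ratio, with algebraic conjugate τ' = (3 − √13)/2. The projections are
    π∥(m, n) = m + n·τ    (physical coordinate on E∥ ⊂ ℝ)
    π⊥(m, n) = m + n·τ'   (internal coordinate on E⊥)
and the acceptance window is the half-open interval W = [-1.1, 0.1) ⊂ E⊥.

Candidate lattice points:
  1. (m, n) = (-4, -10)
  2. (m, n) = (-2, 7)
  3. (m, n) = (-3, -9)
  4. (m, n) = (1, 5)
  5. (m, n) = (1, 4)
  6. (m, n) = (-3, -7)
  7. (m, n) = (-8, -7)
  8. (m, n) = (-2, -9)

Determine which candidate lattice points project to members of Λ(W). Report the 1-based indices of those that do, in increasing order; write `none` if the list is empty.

Numerically τ ≈ 3.30278 and τ' = −1/τ ≈ -0.30278.
[1] lift (-4,-10): star map gives -0.97224; window check -1.1 ≤ -0.97224 < 0.1 is true → IN Λ
[2] lift (-2,7): star map gives -4.11943; window check -1.1 ≤ -4.11943 < 0.1 is false → out
[3] lift (-3,-9): star map gives -0.27502; window check -1.1 ≤ -0.27502 < 0.1 is true → IN Λ
[4] lift (1,5): star map gives -0.51388; window check -1.1 ≤ -0.51388 < 0.1 is true → IN Λ
[5] lift (1,4): star map gives -0.21110; window check -1.1 ≤ -0.21110 < 0.1 is true → IN Λ
[6] lift (-3,-7): star map gives -0.88057; window check -1.1 ≤ -0.88057 < 0.1 is true → IN Λ
[7] lift (-8,-7): star map gives -5.88057; window check -1.1 ≤ -5.88057 < 0.1 is false → out
[8] lift (-2,-9): star map gives 0.72498; window check -1.1 ≤ 0.72498 < 0.1 is false → out

1, 3, 4, 5, 6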